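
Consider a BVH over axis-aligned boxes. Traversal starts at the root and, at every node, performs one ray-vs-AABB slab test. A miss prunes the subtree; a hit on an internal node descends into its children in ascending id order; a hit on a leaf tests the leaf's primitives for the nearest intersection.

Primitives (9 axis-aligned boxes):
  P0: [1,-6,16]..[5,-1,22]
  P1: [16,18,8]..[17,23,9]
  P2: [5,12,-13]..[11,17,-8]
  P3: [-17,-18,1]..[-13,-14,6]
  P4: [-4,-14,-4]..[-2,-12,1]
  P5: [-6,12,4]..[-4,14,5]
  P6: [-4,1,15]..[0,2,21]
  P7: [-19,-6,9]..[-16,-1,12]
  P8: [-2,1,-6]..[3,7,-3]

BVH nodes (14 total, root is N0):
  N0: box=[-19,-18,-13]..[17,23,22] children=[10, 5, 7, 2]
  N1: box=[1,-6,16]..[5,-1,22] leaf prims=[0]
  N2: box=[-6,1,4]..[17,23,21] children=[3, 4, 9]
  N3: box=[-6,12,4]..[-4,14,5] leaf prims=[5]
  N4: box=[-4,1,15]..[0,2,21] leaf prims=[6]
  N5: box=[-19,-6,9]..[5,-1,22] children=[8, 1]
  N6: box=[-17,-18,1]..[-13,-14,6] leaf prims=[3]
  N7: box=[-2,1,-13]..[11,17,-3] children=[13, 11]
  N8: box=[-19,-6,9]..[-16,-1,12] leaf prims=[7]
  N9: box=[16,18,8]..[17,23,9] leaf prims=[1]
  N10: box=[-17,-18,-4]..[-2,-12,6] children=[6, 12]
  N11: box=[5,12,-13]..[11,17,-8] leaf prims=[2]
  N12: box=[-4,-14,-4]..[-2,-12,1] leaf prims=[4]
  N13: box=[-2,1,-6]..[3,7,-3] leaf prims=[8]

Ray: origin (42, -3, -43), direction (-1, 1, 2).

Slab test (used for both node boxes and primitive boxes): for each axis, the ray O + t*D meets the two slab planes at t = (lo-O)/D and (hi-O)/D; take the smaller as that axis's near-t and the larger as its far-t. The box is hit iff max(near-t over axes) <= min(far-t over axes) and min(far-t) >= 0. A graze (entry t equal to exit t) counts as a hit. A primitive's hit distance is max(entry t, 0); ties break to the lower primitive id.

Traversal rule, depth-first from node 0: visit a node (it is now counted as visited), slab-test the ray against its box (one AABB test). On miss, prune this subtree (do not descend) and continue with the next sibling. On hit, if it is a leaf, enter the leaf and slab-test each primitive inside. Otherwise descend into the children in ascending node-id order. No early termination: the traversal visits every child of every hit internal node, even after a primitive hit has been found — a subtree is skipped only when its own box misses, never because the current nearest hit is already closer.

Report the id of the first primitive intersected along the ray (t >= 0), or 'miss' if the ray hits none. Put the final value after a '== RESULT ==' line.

Trace the traversal:
N0 x:[25,61] y:[-15,26] z:[15,65/2] -> hit [25,26], descend [2, 5, 7, 10]
  N2 x:[25,48] y:[4,26] z:[47/2,32] -> hit [25,26], descend [3, 4, 9]
    N3 x:[46,48] y:[15,17] z:[47/2,24] -> miss, prune
    N4 x:[42,46] y:[4,5] z:[29,32] -> miss, prune
    N9 x:[25,26] y:[21,26] z:[51/2,26] -> hit [51/2,26] leaf, test {P1@t=51/2}
  N5 x:[37,61] y:[-3,2] z:[26,65/2] -> miss, prune
  N7 x:[31,44] y:[4,20] z:[15,20] -> miss, prune
  N10 x:[44,59] y:[-15,-9] z:[39/2,49/2] -> miss, prune

8 AABB tests over nodes [0, 2, 3, 4, 9, 5, 7, 10]; 1 leaf entered; closest P1.

== RESULT ==
1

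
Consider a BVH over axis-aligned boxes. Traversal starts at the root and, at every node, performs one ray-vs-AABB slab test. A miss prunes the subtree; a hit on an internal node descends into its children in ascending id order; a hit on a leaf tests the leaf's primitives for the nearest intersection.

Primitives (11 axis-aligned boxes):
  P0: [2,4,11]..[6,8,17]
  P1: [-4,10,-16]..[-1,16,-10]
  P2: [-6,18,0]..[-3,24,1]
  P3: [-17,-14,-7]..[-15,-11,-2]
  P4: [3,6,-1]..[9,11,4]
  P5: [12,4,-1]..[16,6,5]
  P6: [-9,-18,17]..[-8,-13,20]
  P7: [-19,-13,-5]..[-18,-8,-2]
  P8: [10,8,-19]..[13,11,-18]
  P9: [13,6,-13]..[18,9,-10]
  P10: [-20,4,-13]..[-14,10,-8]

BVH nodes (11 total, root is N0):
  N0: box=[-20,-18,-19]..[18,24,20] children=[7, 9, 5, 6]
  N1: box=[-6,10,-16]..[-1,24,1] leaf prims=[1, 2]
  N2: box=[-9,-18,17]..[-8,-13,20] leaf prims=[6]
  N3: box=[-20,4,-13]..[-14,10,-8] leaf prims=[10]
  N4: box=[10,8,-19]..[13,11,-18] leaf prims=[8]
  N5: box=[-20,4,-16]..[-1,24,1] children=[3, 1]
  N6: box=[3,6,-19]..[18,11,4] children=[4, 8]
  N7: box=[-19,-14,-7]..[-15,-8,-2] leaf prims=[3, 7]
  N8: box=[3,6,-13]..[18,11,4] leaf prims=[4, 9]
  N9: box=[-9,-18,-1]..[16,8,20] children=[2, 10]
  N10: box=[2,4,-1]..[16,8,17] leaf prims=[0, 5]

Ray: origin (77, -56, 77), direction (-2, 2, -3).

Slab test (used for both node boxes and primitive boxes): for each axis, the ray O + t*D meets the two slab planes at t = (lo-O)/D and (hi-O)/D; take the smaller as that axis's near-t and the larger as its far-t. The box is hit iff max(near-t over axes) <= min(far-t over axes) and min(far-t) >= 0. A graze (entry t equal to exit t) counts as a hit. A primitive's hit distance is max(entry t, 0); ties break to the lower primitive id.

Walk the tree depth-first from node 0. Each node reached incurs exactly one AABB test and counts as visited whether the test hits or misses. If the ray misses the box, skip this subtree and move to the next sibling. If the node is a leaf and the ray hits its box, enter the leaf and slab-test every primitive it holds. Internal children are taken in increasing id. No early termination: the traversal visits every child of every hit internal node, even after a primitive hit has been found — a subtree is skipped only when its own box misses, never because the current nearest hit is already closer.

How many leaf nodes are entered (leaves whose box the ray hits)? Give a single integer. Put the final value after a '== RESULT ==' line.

Walk:
N0 x:[59/2,97/2] y:[19,40] z:[19,32] -> hit [59/2,32], descend [5, 6, 7, 9]
  N5 x:[39,97/2] y:[30,40] z:[76/3,31] -> miss, prune
  N6 x:[59/2,37] y:[31,67/2] z:[73/3,32] -> hit [31,32], descend [4, 8]
    N4 x:[32,67/2] y:[32,67/2] z:[95/3,32] -> hit [32,32] leaf, test {P8@t=32}
    N8 x:[59/2,37] y:[31,67/2] z:[73/3,30] -> miss, prune
  N7 x:[46,48] y:[21,24] z:[79/3,28] -> miss, prune
  N9 x:[61/2,43] y:[19,32] z:[19,26] -> miss, prune

7 AABB tests over nodes [0, 5, 6, 4, 8, 7, 9]; 1 leaf entered; closest P8.

== RESULT ==
1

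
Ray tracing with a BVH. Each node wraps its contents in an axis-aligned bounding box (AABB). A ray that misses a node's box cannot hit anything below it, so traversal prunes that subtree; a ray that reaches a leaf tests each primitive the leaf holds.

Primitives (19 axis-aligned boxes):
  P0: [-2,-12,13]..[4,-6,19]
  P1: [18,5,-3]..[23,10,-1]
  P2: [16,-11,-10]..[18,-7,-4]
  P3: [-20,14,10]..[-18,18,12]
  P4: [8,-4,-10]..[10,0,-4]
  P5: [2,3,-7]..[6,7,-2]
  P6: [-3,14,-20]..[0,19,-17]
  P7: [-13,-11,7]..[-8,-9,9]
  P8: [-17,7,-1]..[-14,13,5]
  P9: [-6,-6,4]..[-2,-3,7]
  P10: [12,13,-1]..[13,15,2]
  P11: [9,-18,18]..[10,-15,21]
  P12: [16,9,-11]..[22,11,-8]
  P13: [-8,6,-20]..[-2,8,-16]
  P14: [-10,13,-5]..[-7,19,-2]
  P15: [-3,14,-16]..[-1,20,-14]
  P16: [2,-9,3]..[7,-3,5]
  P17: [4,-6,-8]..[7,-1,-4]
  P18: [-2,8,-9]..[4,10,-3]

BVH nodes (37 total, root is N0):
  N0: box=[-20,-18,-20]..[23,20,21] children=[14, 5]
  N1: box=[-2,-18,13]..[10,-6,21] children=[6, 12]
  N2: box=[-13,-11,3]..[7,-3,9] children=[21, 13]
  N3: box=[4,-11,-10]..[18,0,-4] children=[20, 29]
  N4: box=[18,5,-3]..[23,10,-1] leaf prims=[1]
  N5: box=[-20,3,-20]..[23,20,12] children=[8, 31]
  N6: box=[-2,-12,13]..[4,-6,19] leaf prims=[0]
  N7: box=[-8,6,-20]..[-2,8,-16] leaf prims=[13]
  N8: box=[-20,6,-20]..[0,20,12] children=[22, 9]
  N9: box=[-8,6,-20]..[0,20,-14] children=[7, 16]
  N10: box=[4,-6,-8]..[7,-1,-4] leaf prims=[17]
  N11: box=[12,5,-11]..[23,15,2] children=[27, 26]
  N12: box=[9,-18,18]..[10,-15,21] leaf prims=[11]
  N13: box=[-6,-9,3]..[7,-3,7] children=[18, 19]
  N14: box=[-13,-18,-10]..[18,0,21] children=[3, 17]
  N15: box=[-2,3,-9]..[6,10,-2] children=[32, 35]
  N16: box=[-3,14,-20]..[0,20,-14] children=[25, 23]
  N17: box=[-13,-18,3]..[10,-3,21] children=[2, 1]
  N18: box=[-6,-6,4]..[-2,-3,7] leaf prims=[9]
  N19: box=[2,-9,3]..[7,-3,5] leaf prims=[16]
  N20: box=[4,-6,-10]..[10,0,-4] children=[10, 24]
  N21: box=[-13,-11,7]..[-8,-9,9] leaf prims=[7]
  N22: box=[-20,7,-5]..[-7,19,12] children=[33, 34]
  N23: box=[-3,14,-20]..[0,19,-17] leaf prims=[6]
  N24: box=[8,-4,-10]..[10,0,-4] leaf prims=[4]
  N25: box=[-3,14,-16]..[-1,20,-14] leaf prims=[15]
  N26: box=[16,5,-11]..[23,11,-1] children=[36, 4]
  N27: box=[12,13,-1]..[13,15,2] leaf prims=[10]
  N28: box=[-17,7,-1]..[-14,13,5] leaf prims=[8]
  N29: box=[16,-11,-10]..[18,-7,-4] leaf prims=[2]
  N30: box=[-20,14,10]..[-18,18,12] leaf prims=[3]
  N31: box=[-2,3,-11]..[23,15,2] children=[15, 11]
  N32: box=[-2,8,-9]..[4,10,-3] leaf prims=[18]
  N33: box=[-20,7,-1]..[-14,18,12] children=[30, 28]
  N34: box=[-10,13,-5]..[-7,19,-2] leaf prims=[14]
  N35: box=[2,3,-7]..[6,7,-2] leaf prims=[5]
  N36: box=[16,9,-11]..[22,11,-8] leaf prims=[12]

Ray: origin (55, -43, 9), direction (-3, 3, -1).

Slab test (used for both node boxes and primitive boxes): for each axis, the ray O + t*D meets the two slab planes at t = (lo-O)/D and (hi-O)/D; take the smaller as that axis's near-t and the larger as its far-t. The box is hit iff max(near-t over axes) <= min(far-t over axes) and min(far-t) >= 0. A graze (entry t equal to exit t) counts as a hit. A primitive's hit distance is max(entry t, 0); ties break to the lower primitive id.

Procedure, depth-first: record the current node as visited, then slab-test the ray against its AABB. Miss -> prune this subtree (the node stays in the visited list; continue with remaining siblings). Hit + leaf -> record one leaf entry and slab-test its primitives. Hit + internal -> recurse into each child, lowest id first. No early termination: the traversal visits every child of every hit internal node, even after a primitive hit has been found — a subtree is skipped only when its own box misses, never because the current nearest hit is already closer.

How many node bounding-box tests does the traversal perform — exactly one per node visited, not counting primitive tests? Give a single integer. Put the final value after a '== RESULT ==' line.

Traverse from the root:
N0 x:[32/3,25] y:[25/3,21] z:[-12,29] -> hit [32/3,21], descend [5, 14]
  N5 x:[32/3,25] y:[46/3,21] z:[-3,29] -> hit [46/3,21], descend [8, 31]
    N8 x:[55/3,25] y:[49/3,21] z:[-3,29] -> hit [55/3,21], descend [9, 22]
      N9 x:[55/3,21] y:[49/3,21] z:[23,29] -> miss, prune
      N22 x:[62/3,25] y:[50/3,62/3] z:[-3,14] -> miss, prune
    N31 x:[32/3,19] y:[46/3,58/3] z:[7,20] -> hit [46/3,19], descend [11, 15]
      N11 x:[32/3,43/3] y:[16,58/3] z:[7,20] -> miss, prune
      N15 x:[49/3,19] y:[46/3,53/3] z:[11,18] -> hit [49/3,53/3], descend [32, 35]
        N32 x:[17,19] y:[17,53/3] z:[12,18] -> hit [17,53/3] leaf, test {P18@t=17}
        N35 x:[49/3,53/3] y:[46/3,50/3] z:[11,16] -> miss, prune
  N14 x:[37/3,68/3] y:[25/3,43/3] z:[-12,19] -> hit [37/3,43/3], descend [3, 17]
    N3 x:[37/3,17] y:[32/3,43/3] z:[13,19] -> hit [13,43/3], descend [20, 29]
      N20 x:[15,17] y:[37/3,43/3] z:[13,19] -> miss, prune
      N29 x:[37/3,13] y:[32/3,12] z:[13,19] -> miss, prune
    N17 x:[15,68/3] y:[25/3,40/3] z:[-12,6] -> miss, prune

Visited [0, 5, 8, 9, 22, 31, 11, 15, 32, 35, 14, 3, 20, 29, 17]. Tests: 15 box, 1 leaf. Nearest: P18.

== RESULT ==
15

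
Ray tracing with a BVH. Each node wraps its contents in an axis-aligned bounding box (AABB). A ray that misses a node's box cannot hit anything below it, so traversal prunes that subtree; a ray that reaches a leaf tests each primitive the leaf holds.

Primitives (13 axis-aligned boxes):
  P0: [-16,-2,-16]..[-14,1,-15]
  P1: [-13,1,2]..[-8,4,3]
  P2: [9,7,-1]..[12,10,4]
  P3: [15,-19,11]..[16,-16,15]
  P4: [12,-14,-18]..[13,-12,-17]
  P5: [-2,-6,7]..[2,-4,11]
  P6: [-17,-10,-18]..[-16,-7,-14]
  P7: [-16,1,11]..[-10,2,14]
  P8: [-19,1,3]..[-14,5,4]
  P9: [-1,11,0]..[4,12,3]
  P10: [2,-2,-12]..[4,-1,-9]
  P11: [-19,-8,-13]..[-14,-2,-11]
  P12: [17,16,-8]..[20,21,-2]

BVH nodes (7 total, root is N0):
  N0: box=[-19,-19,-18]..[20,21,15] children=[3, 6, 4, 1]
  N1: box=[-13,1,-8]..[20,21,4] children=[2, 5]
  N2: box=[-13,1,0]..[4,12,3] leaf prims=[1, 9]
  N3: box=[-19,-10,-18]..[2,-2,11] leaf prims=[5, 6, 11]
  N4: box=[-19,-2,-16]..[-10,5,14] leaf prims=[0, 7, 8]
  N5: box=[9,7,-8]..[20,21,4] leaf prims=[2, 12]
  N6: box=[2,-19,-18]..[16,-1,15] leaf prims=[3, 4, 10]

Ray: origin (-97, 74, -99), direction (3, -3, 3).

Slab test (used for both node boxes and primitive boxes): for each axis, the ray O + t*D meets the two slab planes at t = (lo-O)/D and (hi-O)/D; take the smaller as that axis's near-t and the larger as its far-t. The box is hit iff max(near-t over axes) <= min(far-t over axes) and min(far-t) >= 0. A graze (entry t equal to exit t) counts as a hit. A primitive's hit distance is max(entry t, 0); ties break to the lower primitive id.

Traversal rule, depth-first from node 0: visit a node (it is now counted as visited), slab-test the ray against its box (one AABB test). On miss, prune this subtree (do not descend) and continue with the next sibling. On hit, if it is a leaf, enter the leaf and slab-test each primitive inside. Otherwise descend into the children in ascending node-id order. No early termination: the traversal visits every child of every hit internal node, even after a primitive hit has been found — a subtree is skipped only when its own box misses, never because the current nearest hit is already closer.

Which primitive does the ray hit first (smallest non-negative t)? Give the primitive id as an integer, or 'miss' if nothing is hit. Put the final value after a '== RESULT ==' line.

Traverse from the root:
N0 x:[26,39] y:[53/3,31] z:[27,38] -> hit [27,31], descend [1, 3, 4, 6]
  N1 x:[28,39] y:[53/3,73/3] z:[91/3,103/3] -> miss, prune
  N3 x:[26,33] y:[76/3,28] z:[27,110/3] -> hit [27,28] leaf, test {P5(miss), P6@t=27, P11(miss)}
  N4 x:[26,29] y:[23,76/3] z:[83/3,113/3] -> miss, prune
  N6 x:[33,113/3] y:[25,31] z:[27,38] -> miss, prune

5 AABB tests over nodes [0, 1, 3, 4, 6]; 1 leaf entered; closest P6.

== RESULT ==
6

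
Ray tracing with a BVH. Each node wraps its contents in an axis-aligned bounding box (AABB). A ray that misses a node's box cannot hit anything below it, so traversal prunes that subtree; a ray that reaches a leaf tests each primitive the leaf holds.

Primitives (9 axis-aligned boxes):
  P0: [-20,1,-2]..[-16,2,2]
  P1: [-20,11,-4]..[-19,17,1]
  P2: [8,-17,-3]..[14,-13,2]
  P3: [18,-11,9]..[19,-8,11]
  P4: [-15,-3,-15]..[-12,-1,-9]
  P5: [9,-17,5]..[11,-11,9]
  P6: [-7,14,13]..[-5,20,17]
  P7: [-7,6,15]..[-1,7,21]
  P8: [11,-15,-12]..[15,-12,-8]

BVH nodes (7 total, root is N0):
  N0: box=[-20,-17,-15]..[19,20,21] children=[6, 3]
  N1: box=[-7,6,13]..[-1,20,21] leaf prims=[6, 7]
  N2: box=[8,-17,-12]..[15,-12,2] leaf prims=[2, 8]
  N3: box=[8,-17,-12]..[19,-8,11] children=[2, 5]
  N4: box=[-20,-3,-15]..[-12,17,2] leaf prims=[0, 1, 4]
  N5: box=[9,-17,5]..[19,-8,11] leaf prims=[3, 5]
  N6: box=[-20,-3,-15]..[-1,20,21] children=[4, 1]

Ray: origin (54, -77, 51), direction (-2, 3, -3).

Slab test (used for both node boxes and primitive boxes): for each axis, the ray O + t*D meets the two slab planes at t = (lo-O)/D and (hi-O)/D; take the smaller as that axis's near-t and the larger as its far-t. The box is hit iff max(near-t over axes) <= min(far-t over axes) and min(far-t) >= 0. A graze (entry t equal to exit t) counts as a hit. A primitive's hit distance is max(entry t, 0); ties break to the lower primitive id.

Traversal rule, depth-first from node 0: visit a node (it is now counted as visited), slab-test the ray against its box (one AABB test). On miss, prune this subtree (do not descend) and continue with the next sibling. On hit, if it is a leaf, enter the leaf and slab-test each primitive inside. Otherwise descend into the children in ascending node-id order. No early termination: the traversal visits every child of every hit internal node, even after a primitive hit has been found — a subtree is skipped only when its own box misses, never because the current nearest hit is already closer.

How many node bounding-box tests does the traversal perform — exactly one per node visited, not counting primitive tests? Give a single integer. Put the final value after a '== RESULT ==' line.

Traverse from the root:
N0 x:[35/2,37] y:[20,97/3] z:[10,22] -> hit [20,22], descend [3, 6]
  N3 x:[35/2,23] y:[20,23] z:[40/3,21] -> hit [20,21], descend [2, 5]
    N2 x:[39/2,23] y:[20,65/3] z:[49/3,21] -> hit [20,21] leaf, test {P2(miss), P8@t=62/3}
    N5 x:[35/2,45/2] y:[20,23] z:[40/3,46/3] -> miss, prune
  N6 x:[55/2,37] y:[74/3,97/3] z:[10,22] -> miss, prune

order=[0, 3, 2, 5, 6]  |boxes|=5  |leaves|=1  hit=P8

== RESULT ==
5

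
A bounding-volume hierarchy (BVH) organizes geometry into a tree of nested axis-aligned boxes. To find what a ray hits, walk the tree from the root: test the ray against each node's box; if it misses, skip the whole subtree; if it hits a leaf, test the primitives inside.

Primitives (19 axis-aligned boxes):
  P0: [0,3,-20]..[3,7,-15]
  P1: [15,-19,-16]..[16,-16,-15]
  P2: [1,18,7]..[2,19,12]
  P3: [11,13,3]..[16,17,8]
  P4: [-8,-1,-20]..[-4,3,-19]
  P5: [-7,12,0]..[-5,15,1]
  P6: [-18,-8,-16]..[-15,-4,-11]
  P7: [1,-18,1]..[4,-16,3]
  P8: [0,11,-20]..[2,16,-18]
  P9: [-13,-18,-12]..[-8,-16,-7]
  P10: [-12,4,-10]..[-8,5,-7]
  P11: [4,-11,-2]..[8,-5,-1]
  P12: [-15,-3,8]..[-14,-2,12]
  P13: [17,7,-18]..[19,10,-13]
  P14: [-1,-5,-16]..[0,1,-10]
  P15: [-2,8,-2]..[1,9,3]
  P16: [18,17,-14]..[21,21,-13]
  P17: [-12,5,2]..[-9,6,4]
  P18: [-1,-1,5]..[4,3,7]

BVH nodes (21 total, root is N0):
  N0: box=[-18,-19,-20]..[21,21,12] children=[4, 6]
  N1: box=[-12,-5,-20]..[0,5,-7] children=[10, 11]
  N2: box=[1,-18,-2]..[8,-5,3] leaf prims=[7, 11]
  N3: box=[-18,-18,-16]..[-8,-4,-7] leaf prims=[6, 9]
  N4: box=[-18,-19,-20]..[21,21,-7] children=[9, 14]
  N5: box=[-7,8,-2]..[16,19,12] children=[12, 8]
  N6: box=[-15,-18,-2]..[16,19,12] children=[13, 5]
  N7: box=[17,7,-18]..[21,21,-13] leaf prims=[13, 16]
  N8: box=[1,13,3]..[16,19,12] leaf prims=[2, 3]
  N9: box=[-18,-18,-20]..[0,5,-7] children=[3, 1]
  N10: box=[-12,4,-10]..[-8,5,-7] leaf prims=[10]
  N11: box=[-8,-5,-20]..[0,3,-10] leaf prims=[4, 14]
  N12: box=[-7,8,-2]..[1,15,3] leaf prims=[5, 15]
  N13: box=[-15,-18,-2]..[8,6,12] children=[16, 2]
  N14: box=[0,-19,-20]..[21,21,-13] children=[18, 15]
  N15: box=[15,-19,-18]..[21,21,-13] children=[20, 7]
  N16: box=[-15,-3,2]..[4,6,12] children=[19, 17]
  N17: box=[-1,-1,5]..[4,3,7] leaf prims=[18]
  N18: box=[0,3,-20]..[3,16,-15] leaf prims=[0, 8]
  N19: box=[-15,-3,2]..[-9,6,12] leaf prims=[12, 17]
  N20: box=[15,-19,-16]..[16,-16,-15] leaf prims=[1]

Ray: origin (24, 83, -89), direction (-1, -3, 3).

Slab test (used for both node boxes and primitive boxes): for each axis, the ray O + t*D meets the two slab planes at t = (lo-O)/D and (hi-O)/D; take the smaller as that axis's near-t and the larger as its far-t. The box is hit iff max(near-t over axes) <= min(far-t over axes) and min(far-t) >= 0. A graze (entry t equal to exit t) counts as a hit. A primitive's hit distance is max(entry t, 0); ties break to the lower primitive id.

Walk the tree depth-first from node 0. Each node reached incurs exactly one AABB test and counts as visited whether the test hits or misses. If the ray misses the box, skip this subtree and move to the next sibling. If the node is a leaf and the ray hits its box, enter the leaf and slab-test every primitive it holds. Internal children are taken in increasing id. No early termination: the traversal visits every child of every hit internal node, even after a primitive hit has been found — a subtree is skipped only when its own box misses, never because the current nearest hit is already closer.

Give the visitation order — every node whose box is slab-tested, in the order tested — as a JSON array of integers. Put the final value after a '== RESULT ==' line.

Walk:
N0 x:[3,42] y:[62/3,34] z:[23,101/3] -> hit [23,101/3], descend [4, 6]
  N4 x:[3,42] y:[62/3,34] z:[23,82/3] -> hit [23,82/3], descend [9, 14]
    N9 x:[24,42] y:[26,101/3] z:[23,82/3] -> hit [26,82/3], descend [1, 3]
      N1 x:[24,36] y:[26,88/3] z:[23,82/3] -> hit [26,82/3], descend [10, 11]
        N10 x:[32,36] y:[26,79/3] z:[79/3,82/3] -> miss, prune
        N11 x:[24,32] y:[80/3,88/3] z:[23,79/3] -> miss, prune
      N3 x:[32,42] y:[29,101/3] z:[73/3,82/3] -> miss, prune
    N14 x:[3,24] y:[62/3,34] z:[23,76/3] -> hit [23,24], descend [15, 18]
      N15 x:[3,9] y:[62/3,34] z:[71/3,76/3] -> miss, prune
      N18 x:[21,24] y:[67/3,80/3] z:[23,74/3] -> hit [23,24] leaf, test {P0(miss), P8@t=23}
  N6 x:[8,39] y:[64/3,101/3] z:[29,101/3] -> hit [29,101/3], descend [5, 13]
    N5 x:[8,31] y:[64/3,25] z:[29,101/3] -> miss, prune
    N13 x:[16,39] y:[77/3,101/3] z:[29,101/3] -> hit [29,101/3], descend [2, 16]
      N2 x:[16,23] y:[88/3,101/3] z:[29,92/3] -> miss, prune
      N16 x:[20,39] y:[77/3,86/3] z:[91/3,101/3] -> miss, prune

Visited [0, 4, 9, 1, 10, 11, 3, 14, 15, 18, 6, 5, 13, 2, 16]. Tests: 15 box, 1 leaf. Nearest: P8.

== RESULT ==
[0, 4, 9, 1, 10, 11, 3, 14, 15, 18, 6, 5, 13, 2, 16]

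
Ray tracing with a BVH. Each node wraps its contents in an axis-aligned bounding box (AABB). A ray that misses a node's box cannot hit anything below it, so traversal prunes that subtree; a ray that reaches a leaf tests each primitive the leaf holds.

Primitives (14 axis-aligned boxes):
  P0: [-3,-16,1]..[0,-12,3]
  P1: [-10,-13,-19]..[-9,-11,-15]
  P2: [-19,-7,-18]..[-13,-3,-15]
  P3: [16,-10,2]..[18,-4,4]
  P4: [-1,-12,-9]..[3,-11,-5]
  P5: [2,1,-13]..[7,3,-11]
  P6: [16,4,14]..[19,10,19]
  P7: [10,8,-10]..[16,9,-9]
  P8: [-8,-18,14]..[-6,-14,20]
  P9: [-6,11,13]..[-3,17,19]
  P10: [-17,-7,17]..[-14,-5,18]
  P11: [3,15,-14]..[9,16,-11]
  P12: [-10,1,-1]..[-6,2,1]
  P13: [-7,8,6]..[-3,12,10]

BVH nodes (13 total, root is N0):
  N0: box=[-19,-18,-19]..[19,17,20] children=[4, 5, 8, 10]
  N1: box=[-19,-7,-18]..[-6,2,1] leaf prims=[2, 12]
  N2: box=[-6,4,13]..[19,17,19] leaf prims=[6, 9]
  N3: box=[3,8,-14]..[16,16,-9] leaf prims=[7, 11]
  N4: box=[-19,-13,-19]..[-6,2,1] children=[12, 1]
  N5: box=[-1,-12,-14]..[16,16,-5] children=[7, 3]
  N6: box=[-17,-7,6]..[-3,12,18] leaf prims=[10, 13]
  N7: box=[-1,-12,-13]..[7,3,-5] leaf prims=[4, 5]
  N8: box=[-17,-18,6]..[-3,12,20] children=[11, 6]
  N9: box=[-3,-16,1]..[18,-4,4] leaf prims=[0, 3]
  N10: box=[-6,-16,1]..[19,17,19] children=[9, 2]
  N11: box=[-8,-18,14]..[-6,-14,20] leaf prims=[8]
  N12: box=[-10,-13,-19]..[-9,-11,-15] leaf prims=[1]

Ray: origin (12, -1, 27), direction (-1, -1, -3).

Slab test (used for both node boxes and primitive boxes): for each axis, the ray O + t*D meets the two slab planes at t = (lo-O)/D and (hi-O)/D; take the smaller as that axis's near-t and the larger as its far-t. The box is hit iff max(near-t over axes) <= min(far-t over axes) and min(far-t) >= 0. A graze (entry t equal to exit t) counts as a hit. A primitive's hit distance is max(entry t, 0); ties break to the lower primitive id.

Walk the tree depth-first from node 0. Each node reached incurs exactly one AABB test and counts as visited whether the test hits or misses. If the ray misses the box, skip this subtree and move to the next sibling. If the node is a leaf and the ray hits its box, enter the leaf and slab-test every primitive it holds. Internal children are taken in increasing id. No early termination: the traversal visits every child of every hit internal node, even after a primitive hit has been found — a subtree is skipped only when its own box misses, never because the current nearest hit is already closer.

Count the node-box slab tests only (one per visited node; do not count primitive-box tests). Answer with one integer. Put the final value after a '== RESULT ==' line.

Traverse from the root:
N0 x:[-7,31] y:[-18,17] z:[7/3,46/3] -> hit [7/3,46/3], descend [4, 5, 8, 10]
  N4 x:[18,31] y:[-3,12] z:[26/3,46/3] -> miss, prune
  N5 x:[-4,13] y:[-17,11] z:[32/3,41/3] -> hit [32/3,11], descend [3, 7]
    N3 x:[-4,9] y:[-17,-9] z:[12,41/3] -> miss, prune
    N7 x:[5,13] y:[-4,11] z:[32/3,40/3] -> hit [32/3,11] leaf, test {P4@t=32/3, P5(miss)}
  N8 x:[15,29] y:[-13,17] z:[7/3,7] -> miss, prune
  N10 x:[-7,18] y:[-18,15] z:[8/3,26/3] -> hit [8/3,26/3], descend [2, 9]
    N2 x:[-7,18] y:[-18,-5] z:[8/3,14/3] -> miss, prune
    N9 x:[-6,15] y:[3,15] z:[23/3,26/3] -> hit [23/3,26/3] leaf, test {P0(miss), P3(miss)}

9 AABB tests over nodes [0, 4, 5, 3, 7, 8, 10, 2, 9]; 2 leaves entered; closest P4.

== RESULT ==
9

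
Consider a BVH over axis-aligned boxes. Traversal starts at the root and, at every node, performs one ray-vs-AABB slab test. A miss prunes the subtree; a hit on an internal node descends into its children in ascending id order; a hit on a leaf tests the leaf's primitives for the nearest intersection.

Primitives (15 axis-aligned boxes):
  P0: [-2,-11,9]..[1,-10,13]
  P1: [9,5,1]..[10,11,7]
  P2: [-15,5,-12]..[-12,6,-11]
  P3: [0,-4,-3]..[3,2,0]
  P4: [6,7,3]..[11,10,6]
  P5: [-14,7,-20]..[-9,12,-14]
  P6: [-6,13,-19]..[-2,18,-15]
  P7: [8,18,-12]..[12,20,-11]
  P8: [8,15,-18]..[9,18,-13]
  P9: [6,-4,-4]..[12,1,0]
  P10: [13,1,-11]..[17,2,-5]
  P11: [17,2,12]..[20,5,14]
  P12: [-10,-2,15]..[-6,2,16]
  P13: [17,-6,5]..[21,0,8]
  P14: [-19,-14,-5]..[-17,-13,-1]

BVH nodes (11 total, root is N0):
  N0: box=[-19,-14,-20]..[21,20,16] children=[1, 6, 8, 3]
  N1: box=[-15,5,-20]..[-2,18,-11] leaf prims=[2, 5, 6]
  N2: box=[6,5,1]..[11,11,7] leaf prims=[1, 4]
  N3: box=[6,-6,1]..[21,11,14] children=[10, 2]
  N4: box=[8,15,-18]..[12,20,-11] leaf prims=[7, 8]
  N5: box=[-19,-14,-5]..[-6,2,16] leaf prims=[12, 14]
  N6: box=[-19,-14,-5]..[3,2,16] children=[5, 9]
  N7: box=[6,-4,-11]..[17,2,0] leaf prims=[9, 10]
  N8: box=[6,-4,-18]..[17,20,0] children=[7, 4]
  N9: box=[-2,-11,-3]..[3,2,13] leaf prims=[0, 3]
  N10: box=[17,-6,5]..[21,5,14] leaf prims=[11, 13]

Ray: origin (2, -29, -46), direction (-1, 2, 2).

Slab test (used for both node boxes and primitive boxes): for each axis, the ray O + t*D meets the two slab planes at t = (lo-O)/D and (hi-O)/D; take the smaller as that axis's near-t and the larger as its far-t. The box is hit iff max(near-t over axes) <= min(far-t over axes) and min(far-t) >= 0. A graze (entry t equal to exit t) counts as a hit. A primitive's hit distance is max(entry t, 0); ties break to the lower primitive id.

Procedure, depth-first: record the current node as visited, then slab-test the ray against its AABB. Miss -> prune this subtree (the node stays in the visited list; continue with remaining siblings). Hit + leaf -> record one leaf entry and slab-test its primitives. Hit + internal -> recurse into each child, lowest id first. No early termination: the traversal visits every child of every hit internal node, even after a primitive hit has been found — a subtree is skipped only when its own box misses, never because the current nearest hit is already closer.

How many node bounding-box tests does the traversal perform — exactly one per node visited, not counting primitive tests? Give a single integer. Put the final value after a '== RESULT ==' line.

Trace the traversal:
N0 x:[-19,21] y:[15/2,49/2] z:[13,31] -> hit [13,21], descend [1, 3, 6, 8]
  N1 x:[4,17] y:[17,47/2] z:[13,35/2] -> hit [17,17] leaf, test {P2@t=17, P5(miss), P6(miss)}
  N3 x:[-19,-4] y:[23/2,20] z:[47/2,30] -> miss, prune
  N6 x:[-1,21] y:[15/2,31/2] z:[41/2,31] -> miss, prune
  N8 x:[-15,-4] y:[25/2,49/2] z:[14,23] -> miss, prune

5 AABB tests over nodes [0, 1, 3, 6, 8]; 1 leaf entered; closest P2.

== RESULT ==
5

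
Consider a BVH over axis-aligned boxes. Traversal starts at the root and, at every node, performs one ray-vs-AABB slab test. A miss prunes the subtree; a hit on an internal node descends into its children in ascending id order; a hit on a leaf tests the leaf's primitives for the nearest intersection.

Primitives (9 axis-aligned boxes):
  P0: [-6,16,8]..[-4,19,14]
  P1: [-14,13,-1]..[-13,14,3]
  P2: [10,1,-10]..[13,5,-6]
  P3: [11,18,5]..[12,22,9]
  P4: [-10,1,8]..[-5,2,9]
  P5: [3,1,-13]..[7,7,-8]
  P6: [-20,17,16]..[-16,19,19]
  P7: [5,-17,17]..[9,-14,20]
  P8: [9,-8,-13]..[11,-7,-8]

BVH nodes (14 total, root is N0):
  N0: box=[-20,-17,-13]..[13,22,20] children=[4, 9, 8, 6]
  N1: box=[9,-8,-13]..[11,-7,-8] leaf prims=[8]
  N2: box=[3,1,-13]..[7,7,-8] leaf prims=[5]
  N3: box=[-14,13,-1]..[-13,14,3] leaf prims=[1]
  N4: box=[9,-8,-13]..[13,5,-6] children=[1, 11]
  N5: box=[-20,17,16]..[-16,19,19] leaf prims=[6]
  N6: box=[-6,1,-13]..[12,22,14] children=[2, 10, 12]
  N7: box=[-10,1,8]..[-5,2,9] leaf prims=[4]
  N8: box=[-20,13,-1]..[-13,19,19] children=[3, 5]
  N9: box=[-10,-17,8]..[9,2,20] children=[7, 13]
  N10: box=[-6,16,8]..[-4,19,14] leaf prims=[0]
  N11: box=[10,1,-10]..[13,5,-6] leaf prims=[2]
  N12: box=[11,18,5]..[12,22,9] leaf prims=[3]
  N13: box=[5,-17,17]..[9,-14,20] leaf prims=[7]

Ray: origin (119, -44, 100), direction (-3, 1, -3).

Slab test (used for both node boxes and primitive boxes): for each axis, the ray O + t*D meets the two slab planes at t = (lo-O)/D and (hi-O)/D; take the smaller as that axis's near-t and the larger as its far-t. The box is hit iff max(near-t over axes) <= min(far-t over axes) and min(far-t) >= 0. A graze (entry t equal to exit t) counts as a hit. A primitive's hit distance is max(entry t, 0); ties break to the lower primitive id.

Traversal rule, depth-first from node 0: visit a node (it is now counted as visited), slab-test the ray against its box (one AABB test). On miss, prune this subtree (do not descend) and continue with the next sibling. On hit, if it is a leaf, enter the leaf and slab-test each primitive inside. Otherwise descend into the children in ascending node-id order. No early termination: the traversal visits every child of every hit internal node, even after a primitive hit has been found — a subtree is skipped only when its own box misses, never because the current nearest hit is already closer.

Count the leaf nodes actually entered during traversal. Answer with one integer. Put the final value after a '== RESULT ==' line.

Trace the traversal:
N0 x:[106/3,139/3] y:[27,66] z:[80/3,113/3] -> hit [106/3,113/3], descend [4, 6, 8, 9]
  N4 x:[106/3,110/3] y:[36,49] z:[106/3,113/3] -> hit [36,110/3], descend [1, 11]
    N1 x:[36,110/3] y:[36,37] z:[36,113/3] -> hit [36,110/3] leaf, test {P8@t=36}
    N11 x:[106/3,109/3] y:[45,49] z:[106/3,110/3] -> miss, prune
  N6 x:[107/3,125/3] y:[45,66] z:[86/3,113/3] -> miss, prune
  N8 x:[44,139/3] y:[57,63] z:[27,101/3] -> miss, prune
  N9 x:[110/3,43] y:[27,46] z:[80/3,92/3] -> miss, prune

order=[0, 4, 1, 11, 6, 8, 9]  |boxes|=7  |leaves|=1  hit=P8

== RESULT ==
1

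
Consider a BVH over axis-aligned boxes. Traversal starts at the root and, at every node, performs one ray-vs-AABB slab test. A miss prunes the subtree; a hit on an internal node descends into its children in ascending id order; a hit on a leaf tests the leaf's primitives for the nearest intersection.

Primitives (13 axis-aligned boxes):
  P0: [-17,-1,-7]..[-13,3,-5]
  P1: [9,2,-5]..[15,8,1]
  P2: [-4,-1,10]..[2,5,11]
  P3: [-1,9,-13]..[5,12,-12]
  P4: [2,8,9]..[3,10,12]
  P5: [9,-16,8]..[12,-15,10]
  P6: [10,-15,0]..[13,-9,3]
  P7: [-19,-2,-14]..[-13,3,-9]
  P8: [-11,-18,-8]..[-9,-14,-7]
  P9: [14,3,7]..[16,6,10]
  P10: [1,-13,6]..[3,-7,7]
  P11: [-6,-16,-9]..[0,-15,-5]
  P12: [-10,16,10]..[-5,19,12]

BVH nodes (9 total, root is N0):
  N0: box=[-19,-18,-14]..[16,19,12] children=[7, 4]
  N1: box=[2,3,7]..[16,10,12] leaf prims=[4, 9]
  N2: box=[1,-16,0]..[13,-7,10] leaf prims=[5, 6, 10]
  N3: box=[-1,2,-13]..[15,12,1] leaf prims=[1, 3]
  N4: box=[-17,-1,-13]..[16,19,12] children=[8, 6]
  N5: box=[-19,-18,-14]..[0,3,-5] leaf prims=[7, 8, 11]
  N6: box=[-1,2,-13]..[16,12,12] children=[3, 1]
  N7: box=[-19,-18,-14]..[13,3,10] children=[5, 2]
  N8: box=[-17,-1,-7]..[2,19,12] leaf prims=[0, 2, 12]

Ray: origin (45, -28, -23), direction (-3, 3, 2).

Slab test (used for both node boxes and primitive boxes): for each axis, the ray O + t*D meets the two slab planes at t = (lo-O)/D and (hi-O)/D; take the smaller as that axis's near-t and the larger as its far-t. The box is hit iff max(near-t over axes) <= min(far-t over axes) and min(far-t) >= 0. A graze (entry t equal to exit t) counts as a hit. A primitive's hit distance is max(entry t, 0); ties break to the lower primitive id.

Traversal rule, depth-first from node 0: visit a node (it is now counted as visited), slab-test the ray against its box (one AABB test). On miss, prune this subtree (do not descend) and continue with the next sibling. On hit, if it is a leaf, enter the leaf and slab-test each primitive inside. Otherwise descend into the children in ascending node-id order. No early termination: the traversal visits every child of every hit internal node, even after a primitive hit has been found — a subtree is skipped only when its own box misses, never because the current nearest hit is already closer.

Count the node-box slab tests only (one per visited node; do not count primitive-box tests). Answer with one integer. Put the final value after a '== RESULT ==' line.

Walk:
N0 x:[29/3,64/3] y:[10/3,47/3] z:[9/2,35/2] -> hit [29/3,47/3], descend [4, 7]
  N4 x:[29/3,62/3] y:[9,47/3] z:[5,35/2] -> hit [29/3,47/3], descend [6, 8]
    N6 x:[29/3,46/3] y:[10,40/3] z:[5,35/2] -> hit [10,40/3], descend [1, 3]
      N1 x:[29/3,43/3] y:[31/3,38/3] z:[15,35/2] -> miss, prune
      N3 x:[10,46/3] y:[10,40/3] z:[5,12] -> hit [10,12] leaf, test {P1@t=10, P3(miss)}
    N8 x:[43/3,62/3] y:[9,47/3] z:[8,35/2] -> hit [43/3,47/3] leaf, test {P0(miss), P2(miss), P12(miss)}
  N7 x:[32/3,64/3] y:[10/3,31/3] z:[9/2,33/2] -> miss, prune

7 AABB tests over nodes [0, 4, 6, 1, 3, 8, 7]; 2 leaves entered; closest P1.

== RESULT ==
7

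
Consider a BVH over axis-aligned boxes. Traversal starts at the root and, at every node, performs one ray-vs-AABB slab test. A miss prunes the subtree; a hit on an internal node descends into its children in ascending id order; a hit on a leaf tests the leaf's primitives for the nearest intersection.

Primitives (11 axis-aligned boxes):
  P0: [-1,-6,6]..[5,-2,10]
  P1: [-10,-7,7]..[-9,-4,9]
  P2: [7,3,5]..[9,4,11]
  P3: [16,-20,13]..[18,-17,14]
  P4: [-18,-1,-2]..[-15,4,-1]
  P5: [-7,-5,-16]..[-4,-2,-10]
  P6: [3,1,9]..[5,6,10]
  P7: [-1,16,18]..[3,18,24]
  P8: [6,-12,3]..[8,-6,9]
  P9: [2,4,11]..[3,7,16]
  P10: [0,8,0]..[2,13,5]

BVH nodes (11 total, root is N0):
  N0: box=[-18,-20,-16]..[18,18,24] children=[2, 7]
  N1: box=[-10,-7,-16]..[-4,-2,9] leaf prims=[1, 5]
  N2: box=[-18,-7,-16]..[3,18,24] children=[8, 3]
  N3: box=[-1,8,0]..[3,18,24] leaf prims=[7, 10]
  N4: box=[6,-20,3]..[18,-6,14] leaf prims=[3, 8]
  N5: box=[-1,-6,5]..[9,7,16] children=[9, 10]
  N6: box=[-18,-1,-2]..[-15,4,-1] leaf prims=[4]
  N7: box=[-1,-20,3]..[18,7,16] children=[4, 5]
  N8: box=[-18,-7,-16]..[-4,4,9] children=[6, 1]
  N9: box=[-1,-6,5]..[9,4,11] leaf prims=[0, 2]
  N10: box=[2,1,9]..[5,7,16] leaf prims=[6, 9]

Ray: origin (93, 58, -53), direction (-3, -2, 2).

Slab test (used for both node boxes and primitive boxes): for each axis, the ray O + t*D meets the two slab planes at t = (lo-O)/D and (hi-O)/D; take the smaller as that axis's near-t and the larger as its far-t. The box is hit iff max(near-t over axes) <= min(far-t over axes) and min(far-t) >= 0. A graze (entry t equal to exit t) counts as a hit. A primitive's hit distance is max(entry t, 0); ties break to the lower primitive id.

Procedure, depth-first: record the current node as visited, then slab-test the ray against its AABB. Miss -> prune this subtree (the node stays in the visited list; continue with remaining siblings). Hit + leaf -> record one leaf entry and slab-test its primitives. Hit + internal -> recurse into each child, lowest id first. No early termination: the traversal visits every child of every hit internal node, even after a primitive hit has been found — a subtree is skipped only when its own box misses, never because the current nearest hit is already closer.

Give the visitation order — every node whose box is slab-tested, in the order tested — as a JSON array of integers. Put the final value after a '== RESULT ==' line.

Trace the traversal:
N0 x:[25,37] y:[20,39] z:[37/2,77/2] -> hit [25,37], descend [2, 7]
  N2 x:[30,37] y:[20,65/2] z:[37/2,77/2] -> hit [30,65/2], descend [3, 8]
    N3 x:[30,94/3] y:[20,25] z:[53/2,77/2] -> miss, prune
    N8 x:[97/3,37] y:[27,65/2] z:[37/2,31] -> miss, prune
  N7 x:[25,94/3] y:[51/2,39] z:[28,69/2] -> hit [28,94/3], descend [4, 5]
    N4 x:[25,29] y:[32,39] z:[28,67/2] -> miss, prune
    N5 x:[28,94/3] y:[51/2,32] z:[29,69/2] -> hit [29,94/3], descend [9, 10]
      N9 x:[28,94/3] y:[27,32] z:[29,32] -> hit [29,94/3] leaf, test {P0@t=30, P2(miss)}
      N10 x:[88/3,91/3] y:[51/2,57/2] z:[31,69/2] -> miss, prune

order=[0, 2, 3, 8, 7, 4, 5, 9, 10]  |boxes|=9  |leaves|=1  hit=P0

== RESULT ==
[0, 2, 3, 8, 7, 4, 5, 9, 10]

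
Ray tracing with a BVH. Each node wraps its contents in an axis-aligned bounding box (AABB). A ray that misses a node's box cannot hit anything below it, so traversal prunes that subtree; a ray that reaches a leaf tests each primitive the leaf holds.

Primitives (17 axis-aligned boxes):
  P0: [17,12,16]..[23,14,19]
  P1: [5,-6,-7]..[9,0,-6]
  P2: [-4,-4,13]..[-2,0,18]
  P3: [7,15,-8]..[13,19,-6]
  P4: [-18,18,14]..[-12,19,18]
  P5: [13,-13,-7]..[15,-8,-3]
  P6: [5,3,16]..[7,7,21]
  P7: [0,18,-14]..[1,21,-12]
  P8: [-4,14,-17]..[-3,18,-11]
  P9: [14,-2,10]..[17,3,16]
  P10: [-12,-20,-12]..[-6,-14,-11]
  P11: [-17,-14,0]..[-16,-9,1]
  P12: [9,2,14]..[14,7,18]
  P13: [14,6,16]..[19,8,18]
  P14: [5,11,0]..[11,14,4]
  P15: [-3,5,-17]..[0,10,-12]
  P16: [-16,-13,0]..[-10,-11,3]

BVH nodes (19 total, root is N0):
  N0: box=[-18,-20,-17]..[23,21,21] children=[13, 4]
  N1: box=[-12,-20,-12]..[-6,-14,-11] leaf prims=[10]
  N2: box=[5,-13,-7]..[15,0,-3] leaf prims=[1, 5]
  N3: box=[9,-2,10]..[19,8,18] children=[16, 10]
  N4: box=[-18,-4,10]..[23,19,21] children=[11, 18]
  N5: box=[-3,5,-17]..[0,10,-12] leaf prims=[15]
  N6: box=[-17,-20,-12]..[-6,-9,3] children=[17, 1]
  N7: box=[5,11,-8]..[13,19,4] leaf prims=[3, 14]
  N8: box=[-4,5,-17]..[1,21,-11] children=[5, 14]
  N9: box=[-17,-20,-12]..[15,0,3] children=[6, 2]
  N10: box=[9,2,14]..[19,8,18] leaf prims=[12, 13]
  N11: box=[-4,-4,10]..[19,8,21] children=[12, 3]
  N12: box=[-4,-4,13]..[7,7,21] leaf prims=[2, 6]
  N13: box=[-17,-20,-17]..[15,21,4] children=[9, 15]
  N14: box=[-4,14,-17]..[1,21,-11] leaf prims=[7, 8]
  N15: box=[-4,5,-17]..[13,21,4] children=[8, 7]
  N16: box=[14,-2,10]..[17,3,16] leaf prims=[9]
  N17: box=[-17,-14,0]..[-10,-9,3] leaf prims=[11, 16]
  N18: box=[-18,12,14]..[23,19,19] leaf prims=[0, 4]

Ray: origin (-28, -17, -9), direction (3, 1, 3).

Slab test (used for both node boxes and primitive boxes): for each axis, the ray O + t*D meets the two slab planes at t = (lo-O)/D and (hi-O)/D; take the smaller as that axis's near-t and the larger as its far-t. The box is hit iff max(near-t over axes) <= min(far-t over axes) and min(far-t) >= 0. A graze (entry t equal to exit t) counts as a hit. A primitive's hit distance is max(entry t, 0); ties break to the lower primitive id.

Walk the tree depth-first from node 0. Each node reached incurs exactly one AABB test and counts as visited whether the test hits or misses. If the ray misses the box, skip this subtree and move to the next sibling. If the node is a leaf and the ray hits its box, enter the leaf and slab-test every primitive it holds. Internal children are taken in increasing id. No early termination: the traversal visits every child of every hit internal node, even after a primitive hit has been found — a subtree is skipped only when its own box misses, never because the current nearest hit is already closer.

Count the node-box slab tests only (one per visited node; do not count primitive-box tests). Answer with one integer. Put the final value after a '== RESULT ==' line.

Traverse from the root:
N0 x:[10/3,17] y:[-3,38] z:[-8/3,10] -> hit [10/3,10], descend [4, 13]
  N4 x:[10/3,17] y:[13,36] z:[19/3,10] -> miss, prune
  N13 x:[11/3,43/3] y:[-3,38] z:[-8/3,13/3] -> hit [11/3,13/3], descend [9, 15]
    N9 x:[11/3,43/3] y:[-3,17] z:[-1,4] -> hit [11/3,4], descend [2, 6]
      N2 x:[11,43/3] y:[4,17] z:[2/3,2] -> miss, prune
      N6 x:[11/3,22/3] y:[-3,8] z:[-1,4] -> hit [11/3,4], descend [1, 17]
        N1 x:[16/3,22/3] y:[-3,3] z:[-1,-2/3] -> miss, prune
        N17 x:[11/3,6] y:[3,8] z:[3,4] -> hit [11/3,4] leaf, test {P11(miss), P16@t=4}
    N15 x:[8,41/3] y:[22,38] z:[-8/3,13/3] -> miss, prune

order=[0, 4, 13, 9, 2, 6, 1, 17, 15]  |boxes|=9  |leaves|=1  hit=P16

== RESULT ==
9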